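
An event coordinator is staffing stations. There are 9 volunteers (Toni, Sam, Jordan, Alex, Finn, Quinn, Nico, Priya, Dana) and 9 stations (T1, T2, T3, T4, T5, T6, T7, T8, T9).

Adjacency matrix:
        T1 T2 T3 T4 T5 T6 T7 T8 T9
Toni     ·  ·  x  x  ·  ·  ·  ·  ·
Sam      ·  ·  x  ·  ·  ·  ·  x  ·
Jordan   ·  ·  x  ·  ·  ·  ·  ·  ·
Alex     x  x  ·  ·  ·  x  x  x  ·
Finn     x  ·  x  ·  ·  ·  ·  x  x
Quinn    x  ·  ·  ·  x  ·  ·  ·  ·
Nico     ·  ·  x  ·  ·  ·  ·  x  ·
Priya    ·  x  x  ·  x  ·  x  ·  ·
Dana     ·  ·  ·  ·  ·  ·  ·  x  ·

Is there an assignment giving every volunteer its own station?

No

The set {Sam, Jordan, Nico, Dana} has only 2 neighbours ({T3, T8}), so by Hall's theorem at most 7 of the 9 volunteers can be matched.
Hence no matching covers every volunteer.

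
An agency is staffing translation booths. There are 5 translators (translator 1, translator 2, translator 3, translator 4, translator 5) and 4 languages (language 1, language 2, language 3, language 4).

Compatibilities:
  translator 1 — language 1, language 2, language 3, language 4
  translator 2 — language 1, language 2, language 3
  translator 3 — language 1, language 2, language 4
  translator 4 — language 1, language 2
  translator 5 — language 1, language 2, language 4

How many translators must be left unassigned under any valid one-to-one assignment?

One maximum matching: translator 1–language 4, translator 2–language 3, translator 3–language 1, translator 4–language 2.
The set {translator 1, translator 2, translator 3, translator 4, translator 5} has only 4 neighbours ({language 1, language 2, language 3, language 4}), so by Hall's theorem at most 4 of the 5 translators can be matched.
That matches 4 of the 5, leaving 1 unmatched; no matching can do better.

1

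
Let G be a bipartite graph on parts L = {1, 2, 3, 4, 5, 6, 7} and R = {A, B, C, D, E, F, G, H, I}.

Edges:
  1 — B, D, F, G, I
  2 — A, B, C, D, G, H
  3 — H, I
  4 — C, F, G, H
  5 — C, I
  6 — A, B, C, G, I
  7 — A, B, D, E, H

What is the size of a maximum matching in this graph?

For example, pair 1-F, 2-G, 3-H, 4-C, 5-I, 6-B, 7-A.
This saturates every left vertex, so 7 is the maximum.

7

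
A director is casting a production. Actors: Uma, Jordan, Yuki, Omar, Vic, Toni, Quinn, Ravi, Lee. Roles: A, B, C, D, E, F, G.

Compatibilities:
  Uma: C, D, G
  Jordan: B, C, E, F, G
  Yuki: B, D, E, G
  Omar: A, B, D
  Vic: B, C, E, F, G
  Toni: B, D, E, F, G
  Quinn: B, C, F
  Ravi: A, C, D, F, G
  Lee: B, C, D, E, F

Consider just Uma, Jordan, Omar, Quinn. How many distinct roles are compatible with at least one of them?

The union of neighbours of {Uma, Jordan, Omar, Quinn} is {A, B, C, D, E, F, G}, which has 7 elements.
Since |N(S)| = 7 ≥ |S| = 4, Hall's condition holds for this subset.

7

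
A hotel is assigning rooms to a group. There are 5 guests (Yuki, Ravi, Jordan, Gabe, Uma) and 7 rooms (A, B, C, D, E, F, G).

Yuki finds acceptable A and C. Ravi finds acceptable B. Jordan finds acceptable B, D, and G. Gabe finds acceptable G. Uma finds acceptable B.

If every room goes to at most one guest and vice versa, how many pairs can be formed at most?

4

One maximum matching: Yuki-C, Ravi-B, Jordan-D, Gabe-G.
The set {Ravi, Uma} has only 1 neighbour ({B}), so by Hall's theorem at most 4 of the 5 guests can be matched.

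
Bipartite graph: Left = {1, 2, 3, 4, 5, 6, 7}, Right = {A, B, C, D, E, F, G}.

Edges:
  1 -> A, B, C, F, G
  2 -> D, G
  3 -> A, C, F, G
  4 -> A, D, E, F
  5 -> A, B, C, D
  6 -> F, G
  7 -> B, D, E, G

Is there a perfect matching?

A valid assignment of size 7: 1→A, 2→D, 3→F, 4→E, 5→C, 6→G, 7→B.
All 7 left vertices are covered.

Yes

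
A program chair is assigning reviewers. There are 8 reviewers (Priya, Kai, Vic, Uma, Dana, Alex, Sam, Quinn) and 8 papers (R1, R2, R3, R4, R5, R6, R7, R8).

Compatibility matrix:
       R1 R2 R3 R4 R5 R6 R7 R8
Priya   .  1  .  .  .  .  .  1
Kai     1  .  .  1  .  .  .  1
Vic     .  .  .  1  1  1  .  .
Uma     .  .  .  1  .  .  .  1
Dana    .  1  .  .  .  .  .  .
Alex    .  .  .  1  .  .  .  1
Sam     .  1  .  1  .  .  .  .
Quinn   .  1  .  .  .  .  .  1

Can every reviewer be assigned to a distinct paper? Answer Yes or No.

No

The set {Priya, Uma, Dana, Alex, Sam, Quinn} has only 3 neighbours ({R2, R4, R8}), so by Hall's theorem at most 5 of the 8 reviewers can be matched.
Hence no matching covers every reviewer.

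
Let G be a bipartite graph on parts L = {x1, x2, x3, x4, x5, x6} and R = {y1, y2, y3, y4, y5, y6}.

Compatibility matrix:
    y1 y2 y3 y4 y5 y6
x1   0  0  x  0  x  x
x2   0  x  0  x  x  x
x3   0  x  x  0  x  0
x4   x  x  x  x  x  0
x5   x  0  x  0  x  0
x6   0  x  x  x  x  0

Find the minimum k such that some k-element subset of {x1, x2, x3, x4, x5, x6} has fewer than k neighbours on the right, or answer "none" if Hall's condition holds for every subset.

none

A matching saturating every left vertex exists, for instance x1→y5, x2→y6, x3→y2, x4→y4, x5→y1, x6→y3.
By Hall's marriage theorem, this means |N(S)| ≥ |S| for every subset S, so no violating subset exists.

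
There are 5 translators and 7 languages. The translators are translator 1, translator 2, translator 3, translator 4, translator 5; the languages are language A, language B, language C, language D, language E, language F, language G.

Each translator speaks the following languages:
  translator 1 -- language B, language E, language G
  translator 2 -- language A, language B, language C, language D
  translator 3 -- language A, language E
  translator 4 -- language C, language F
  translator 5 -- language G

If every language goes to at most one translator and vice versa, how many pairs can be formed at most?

For example, pair translator 1–language B, translator 2–language D, translator 3–language A, translator 4–language F, translator 5–language G.
All 5 translators are matched, so no larger matching exists.

5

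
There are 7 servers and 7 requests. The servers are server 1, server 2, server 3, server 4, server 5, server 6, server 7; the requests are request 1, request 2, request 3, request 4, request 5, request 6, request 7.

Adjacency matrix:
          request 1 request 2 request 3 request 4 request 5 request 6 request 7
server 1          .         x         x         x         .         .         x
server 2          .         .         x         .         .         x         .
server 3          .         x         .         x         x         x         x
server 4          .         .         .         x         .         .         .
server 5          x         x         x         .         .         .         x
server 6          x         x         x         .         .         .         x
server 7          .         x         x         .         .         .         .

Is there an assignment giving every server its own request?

A valid assignment of size 7: server 1-request 2, server 2-request 6, server 3-request 5, server 4-request 4, server 5-request 7, server 6-request 1, server 7-request 3.
All 7 servers are covered.

Yes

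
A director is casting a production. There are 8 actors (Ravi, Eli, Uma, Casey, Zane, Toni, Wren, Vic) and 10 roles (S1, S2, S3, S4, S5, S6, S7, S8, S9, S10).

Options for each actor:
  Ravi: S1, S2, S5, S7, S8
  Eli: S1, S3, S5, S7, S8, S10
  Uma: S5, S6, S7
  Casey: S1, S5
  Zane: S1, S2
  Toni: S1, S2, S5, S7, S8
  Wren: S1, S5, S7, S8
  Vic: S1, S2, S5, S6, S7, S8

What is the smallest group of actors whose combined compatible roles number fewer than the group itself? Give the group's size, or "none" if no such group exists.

Take S = {Ravi, Uma, Casey, Zane, Toni, Wren, Vic}. Its neighbourhood is {S1, S2, S5, S6, S7, S8}, so |N(S)| = 6 < |S| = 7.
Every subset of size less than 7 has at least as many neighbours as members, so 7 is the minimum.

7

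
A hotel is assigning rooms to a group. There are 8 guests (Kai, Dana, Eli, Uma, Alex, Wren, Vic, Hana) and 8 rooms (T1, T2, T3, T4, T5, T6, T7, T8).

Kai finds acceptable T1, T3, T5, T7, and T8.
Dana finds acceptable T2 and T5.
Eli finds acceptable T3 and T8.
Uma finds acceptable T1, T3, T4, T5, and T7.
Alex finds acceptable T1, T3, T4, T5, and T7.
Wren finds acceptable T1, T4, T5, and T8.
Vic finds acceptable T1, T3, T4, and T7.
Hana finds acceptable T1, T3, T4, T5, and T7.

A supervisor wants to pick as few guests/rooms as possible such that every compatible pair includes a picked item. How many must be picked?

7

{Dana, T1, T3, T4, T5, T7, T8} is a vertex cover of size 7: every edge has an endpoint in this set.
No smaller cover exists because Kai–T3, Dana–T2, Eli–T8, Uma–T7, Alex–T5, Wren–T1, Vic–T4 is a matching of size 7, and a cover must include an endpoint of each of these disjoint edges (König's theorem).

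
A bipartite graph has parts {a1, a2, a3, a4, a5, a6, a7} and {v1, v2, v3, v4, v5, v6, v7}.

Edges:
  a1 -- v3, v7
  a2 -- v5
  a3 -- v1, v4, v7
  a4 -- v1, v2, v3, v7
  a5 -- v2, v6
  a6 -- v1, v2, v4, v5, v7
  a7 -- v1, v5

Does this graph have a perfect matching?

A valid assignment of size 7: a1-v3, a2-v5, a3-v7, a4-v2, a5-v6, a6-v4, a7-v1.
Every left vertex is matched, so this is a perfect matching.

Yes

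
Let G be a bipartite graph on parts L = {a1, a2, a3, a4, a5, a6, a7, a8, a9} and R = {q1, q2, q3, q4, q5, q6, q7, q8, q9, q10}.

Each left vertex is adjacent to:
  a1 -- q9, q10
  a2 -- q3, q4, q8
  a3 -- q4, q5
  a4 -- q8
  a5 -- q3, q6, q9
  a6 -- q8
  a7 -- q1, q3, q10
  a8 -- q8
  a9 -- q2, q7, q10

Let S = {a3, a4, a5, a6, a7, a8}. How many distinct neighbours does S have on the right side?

8

The union of neighbours of {a3, a4, a5, a6, a7, a8} is {q1, q3, q4, q5, q6, q8, q9, q10}, which has 8 elements.
Since |N(S)| = 8 ≥ |S| = 6, Hall's condition holds for this subset.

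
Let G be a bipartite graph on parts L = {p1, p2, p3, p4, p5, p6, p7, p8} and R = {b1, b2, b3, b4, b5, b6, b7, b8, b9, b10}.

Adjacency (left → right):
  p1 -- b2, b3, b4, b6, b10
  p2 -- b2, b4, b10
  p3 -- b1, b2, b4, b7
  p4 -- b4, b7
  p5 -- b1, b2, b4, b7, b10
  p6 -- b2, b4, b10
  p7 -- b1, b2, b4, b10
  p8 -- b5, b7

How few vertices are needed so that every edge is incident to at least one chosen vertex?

The 7 edges p1–b6, p2–b10, p3–b2, p4–b7, p5–b1, p6–b4, p8–b5 form a matching, so any vertex cover needs at least 7 vertices (one per matched edge).
Conversely {p1, p8, b1, b2, b4, b7, b10} meets every edge and has exactly 7 vertices, so 7 is optimal.

7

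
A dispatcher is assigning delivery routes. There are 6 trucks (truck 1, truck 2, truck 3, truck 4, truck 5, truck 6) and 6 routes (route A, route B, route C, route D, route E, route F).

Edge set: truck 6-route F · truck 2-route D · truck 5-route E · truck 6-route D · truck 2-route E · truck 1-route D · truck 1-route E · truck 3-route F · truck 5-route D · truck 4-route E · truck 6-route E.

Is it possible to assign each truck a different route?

The set {truck 1, truck 2, truck 3, truck 4, truck 5, truck 6} has only 3 neighbours ({route D, route E, route F}), so by Hall's theorem at most 3 of the 6 trucks can be matched.
Hence no matching covers every truck.

No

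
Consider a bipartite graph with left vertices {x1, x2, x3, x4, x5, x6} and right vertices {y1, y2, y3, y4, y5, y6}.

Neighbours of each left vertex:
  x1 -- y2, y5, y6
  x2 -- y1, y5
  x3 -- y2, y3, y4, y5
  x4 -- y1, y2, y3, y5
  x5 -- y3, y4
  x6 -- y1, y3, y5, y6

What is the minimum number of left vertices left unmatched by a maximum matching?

0

One maximum matching: x1→y6, x2→y5, x3→y2, x4→y1, x5→y4, x6→y3.
All 6 left vertices are matched, so no larger matching exists.
That matches 6 of the 6, leaving 0 unmatched; no matching can do better.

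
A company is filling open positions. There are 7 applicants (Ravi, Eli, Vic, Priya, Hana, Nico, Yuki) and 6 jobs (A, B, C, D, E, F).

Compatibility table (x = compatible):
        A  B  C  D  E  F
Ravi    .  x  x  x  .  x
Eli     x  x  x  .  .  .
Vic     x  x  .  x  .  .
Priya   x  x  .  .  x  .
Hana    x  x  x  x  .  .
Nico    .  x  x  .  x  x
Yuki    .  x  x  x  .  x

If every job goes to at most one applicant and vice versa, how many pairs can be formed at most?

One maximum matching: Ravi–F, Eli–A, Vic–D, Priya–E, Hana–C, Nico–B.
The set {Ravi, Eli, Vic, Priya, Hana, Nico, Yuki} has only 6 neighbours ({A, B, C, D, E, F}), so by Hall's theorem at most 6 of the 7 applicants can be matched.

6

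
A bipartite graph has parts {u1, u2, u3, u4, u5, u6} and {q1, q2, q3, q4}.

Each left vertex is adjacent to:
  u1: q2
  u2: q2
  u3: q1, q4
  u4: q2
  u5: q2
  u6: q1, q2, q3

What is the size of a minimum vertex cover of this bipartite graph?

{u3, u6, q2} is a vertex cover of size 3: every edge has an endpoint in this set.
No smaller cover exists because u1–q2, u3–q4, u6–q3 is a matching of size 3, and a cover must include an endpoint of each of these disjoint edges (König's theorem).

3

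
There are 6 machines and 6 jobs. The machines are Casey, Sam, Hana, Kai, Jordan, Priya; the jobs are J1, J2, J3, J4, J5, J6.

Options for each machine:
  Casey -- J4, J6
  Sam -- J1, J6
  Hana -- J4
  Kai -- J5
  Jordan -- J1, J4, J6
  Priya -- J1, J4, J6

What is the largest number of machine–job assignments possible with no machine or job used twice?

A valid assignment of size 4: Casey-J6, Sam-J1, Hana-J4, Kai-J5.
The set {Casey, Sam, Hana, Jordan, Priya} has only 3 neighbours ({J1, J4, J6}), so by Hall's theorem at most 4 of the 6 machines can be matched.

4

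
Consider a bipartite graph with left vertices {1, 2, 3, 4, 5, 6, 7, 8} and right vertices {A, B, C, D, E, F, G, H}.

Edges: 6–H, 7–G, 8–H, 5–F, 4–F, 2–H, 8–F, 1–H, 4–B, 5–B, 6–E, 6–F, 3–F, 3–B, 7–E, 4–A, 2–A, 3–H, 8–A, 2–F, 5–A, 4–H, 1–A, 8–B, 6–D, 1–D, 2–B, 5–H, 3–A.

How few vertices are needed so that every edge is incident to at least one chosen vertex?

7

The 7 edges 1–D, 2–A, 3–H, 4–F, 5–B, 6–E, 7–G form a matching, so any vertex cover needs at least 7 vertices (one per matched edge).
Conversely {1, 6, 7, A, B, F, H} meets every edge and has exactly 7 vertices, so 7 is optimal.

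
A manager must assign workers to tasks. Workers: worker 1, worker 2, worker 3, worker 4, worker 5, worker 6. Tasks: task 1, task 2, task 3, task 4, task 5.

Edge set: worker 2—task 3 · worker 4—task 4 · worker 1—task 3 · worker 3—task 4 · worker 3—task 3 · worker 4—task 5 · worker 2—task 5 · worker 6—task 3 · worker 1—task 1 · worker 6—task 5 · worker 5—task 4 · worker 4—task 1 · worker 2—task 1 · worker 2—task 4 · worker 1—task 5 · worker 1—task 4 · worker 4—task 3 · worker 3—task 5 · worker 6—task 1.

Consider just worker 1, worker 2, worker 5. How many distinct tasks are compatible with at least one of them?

4

The union of neighbours of {worker 1, worker 2, worker 5} is {task 1, task 3, task 4, task 5}, which has 4 elements.
Since |N(S)| = 4 ≥ |S| = 3, Hall's condition holds for this subset.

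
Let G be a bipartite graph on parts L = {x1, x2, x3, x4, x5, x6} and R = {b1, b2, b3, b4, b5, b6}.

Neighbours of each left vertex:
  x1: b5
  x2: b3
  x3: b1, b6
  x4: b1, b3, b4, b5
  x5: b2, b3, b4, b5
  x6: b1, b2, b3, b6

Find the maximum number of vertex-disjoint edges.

6

For example, pair x1–b5, x2–b3, x3–b1, x4–b4, x5–b2, x6–b6.
This saturates every left vertex, so 6 is the maximum.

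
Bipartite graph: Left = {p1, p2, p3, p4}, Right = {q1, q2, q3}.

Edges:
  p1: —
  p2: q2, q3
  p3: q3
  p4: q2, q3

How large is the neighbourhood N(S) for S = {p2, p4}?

The union of neighbours of {p2, p4} is {q2, q3}, which has 2 elements.
Since |N(S)| = 2 ≥ |S| = 2, Hall's condition holds for this subset.

2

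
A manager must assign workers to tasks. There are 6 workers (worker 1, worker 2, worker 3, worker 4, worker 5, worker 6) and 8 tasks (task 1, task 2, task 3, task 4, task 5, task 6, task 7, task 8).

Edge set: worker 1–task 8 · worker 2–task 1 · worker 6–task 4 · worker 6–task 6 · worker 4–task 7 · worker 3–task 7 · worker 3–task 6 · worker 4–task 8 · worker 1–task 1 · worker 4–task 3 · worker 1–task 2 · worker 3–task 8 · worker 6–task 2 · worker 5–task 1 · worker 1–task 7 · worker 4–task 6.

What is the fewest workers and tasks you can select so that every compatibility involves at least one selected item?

5

A maximum matching has 5 edges (e.g. worker 1–task 8, worker 2–task 1, worker 3–task 7, worker 4–task 6, worker 6–task 2).
By König's theorem the minimum vertex cover has the same size. One such cover is {worker 1, worker 3, worker 4, worker 6, task 1}.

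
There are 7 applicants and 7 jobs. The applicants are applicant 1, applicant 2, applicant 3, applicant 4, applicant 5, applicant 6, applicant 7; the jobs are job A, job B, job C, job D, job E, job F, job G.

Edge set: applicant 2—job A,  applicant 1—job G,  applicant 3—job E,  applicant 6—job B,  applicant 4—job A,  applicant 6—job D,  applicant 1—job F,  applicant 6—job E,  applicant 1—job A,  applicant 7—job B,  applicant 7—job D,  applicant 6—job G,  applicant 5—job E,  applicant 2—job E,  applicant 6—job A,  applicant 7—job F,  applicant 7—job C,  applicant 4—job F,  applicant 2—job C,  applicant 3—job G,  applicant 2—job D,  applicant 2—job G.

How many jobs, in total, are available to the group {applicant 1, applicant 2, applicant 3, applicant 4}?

The union of neighbours of {applicant 1, applicant 2, applicant 3, applicant 4} is {job A, job C, job D, job E, job F, job G}, which has 6 elements.
Since |N(S)| = 6 ≥ |S| = 4, Hall's condition holds for this subset.

6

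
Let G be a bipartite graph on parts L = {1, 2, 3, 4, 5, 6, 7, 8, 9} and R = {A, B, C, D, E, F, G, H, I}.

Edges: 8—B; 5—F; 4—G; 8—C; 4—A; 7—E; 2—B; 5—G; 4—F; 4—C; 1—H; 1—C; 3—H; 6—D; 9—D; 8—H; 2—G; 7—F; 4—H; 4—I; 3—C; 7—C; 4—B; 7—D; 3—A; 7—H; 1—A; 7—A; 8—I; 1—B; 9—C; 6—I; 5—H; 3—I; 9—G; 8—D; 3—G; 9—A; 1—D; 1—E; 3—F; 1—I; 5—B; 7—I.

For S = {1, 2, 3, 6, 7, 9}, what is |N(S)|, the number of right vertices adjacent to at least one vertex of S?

9

The union of neighbours of {1, 2, 3, 6, 7, 9} is {A, B, C, D, E, F, G, H, I}, which has 9 elements.
Since |N(S)| = 9 ≥ |S| = 6, Hall's condition holds for this subset.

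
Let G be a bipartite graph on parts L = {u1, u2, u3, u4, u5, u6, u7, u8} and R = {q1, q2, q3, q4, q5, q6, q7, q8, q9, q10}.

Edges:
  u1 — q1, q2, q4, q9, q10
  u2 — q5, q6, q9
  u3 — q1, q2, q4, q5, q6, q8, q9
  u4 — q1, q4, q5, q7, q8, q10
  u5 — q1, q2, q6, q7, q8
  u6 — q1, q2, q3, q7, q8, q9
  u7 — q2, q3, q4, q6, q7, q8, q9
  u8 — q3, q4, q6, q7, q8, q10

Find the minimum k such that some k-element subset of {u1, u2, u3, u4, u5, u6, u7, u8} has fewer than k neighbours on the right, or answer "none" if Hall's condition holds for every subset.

A matching saturating every left vertex exists, for instance u1→q2, u2→q5, u3→q1, u4→q8, u5→q7, u6→q9, u7→q4, u8→q6.
By Hall's marriage theorem, this means |N(S)| ≥ |S| for every subset S, so no violating subset exists.

none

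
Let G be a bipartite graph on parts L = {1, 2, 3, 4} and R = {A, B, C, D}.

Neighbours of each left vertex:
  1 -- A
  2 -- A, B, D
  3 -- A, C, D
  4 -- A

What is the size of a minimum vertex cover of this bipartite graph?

3

A maximum matching has 3 edges (e.g. 1–A, 2–B, 3–C).
By König's theorem the minimum vertex cover has the same size. One such cover is {2, 3, A}.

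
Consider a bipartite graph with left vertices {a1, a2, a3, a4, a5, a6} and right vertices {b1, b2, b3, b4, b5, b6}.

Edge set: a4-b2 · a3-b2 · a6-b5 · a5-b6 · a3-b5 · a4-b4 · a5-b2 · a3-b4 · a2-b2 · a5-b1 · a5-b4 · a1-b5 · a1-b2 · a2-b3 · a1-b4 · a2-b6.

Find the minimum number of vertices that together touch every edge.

5

A maximum matching has 5 edges (e.g. a1–b5, a2–b3, a3–b2, a4–b4, a5–b6).
By König's theorem the minimum vertex cover has the same size. One such cover is {a2, a5, b2, b4, b5}.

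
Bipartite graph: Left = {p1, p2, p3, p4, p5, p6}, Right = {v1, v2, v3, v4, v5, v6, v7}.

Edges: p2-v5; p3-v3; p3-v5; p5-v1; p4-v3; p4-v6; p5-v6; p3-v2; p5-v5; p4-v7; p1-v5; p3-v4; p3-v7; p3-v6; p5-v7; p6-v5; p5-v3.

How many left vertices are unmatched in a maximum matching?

For example, pair p1-v5, p3-v2, p4-v6, p5-v3.
The set {p1, p2, p6} has only 1 neighbour ({v5}), so by Hall's theorem at most 4 of the 6 left vertices can be matched.
That matches 4 of the 6, leaving 2 unmatched; no matching can do better.

2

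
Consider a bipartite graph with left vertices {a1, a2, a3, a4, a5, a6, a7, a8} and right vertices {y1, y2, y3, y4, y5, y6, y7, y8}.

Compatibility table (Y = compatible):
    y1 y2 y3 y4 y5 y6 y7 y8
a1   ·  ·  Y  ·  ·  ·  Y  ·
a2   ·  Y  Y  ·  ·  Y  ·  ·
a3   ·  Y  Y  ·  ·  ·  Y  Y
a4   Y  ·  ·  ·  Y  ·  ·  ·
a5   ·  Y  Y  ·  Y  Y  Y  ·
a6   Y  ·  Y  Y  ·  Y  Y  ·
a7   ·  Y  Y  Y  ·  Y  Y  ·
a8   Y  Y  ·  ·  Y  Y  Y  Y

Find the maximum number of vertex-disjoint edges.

One maximum matching: a1-y3, a2-y2, a3-y8, a4-y1, a5-y5, a6-y4, a7-y6, a8-y7.
This saturates every left vertex, so 8 is the maximum.

8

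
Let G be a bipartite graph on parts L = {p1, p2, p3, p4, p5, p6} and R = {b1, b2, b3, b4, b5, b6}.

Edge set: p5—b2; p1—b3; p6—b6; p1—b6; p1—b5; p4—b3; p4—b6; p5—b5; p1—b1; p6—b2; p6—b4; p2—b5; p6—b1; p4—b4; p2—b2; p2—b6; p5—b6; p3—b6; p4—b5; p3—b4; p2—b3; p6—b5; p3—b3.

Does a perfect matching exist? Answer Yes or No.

Yes

One maximum matching: p1-b3, p2-b2, p3-b4, p4-b6, p5-b5, p6-b1.
Every left vertex is matched, so this is a perfect matching.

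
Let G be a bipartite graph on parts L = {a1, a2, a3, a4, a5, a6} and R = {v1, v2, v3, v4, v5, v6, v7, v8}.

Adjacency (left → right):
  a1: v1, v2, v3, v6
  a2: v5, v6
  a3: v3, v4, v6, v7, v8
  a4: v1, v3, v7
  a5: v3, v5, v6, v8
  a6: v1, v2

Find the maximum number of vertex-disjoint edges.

6

For example, pair a1-v1, a2-v5, a3-v3, a4-v7, a5-v6, a6-v2.
All 6 left vertices are matched, so no larger matching exists.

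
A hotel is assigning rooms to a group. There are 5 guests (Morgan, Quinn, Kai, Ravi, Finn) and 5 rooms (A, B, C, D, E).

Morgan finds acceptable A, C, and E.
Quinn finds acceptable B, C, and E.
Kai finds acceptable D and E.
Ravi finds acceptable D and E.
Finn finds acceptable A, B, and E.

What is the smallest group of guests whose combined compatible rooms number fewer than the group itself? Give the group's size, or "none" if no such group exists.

A matching saturating every guest exists, for instance Morgan→A, Quinn→C, Kai→D, Ravi→E, Finn→B.
By Hall's marriage theorem, this means |N(S)| ≥ |S| for every subset S, so no violating subset exists.

none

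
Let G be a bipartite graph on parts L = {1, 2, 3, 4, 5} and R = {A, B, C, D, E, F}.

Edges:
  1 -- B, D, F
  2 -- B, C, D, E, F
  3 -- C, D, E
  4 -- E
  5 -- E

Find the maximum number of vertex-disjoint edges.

One maximum matching: 1→F, 2→B, 3→C, 4→E.
The set {4, 5} has only 1 neighbour ({E}), so by Hall's theorem at most 4 of the 5 left vertices can be matched.

4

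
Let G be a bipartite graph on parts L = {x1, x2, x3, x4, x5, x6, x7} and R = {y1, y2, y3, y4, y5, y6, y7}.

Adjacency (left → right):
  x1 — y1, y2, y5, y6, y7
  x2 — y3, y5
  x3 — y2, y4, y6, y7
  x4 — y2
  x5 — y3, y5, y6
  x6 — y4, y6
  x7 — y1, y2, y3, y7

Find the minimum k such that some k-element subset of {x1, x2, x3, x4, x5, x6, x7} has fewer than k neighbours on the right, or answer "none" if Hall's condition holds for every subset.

A matching saturating every left vertex exists, for instance x1→y1, x2→y5, x3→y7, x4→y2, x5→y6, x6→y4, x7→y3.
By Hall's marriage theorem, this means |N(S)| ≥ |S| for every subset S, so no violating subset exists.

none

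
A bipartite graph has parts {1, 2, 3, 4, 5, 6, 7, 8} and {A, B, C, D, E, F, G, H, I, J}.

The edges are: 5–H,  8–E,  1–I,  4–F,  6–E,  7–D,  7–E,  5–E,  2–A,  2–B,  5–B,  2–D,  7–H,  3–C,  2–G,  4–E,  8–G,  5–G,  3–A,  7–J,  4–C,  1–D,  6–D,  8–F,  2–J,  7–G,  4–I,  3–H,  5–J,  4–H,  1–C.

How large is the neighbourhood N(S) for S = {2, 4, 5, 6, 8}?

The union of neighbours of {2, 4, 5, 6, 8} is {A, B, C, D, E, F, G, H, I, J}, which has 10 elements.
Since |N(S)| = 10 ≥ |S| = 5, Hall's condition holds for this subset.

10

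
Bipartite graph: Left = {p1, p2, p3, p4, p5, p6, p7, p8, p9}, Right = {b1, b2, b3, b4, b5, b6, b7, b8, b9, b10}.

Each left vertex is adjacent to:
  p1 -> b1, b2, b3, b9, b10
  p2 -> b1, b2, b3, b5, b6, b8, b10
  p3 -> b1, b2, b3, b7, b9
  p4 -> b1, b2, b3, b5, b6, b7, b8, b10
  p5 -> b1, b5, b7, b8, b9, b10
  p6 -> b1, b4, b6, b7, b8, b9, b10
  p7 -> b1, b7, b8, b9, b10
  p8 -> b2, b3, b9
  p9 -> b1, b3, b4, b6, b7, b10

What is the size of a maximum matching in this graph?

For example, pair p1-b2, p2-b5, p3-b3, p4-b8, p5-b10, p6-b6, p7-b1, p8-b9, p9-b7.
All 9 left vertices are matched, so no larger matching exists.

9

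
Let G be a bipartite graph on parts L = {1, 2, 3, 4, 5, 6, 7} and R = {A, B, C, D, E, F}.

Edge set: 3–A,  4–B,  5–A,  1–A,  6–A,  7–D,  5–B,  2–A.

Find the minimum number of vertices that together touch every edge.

A maximum matching has 3 edges (e.g. 1–A, 4–B, 7–D).
By König's theorem the minimum vertex cover has the same size. One such cover is {7, A, B}.

3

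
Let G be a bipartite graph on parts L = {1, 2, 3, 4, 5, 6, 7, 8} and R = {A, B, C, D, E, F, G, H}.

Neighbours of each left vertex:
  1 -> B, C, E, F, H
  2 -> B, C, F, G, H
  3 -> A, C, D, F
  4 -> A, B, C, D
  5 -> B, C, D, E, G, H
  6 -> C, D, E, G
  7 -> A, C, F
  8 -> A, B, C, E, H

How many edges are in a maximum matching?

One maximum matching: 1-E, 2-H, 3-C, 4-B, 5-G, 6-D, 7-F, 8-A.
All 8 left vertices are matched, so no larger matching exists.

8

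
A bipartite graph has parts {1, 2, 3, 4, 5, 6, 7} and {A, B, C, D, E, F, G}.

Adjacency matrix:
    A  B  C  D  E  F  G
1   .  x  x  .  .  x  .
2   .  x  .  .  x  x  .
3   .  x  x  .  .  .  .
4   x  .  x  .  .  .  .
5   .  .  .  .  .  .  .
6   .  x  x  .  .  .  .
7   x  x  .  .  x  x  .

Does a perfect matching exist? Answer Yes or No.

No

The set {1, 2, 3, 4, 5, 6, 7} has only 5 neighbours ({A, B, C, E, F}), so by Hall's theorem at most 5 of the 7 left vertices can be matched.
Hence no matching covers every left vertex.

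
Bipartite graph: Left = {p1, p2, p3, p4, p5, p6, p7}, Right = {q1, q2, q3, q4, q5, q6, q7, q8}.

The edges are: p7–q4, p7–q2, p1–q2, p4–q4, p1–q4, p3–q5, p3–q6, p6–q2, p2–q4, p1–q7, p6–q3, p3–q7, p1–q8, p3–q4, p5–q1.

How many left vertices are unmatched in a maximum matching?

1

One maximum matching: p1→q8, p2→q4, p3→q6, p5→q1, p6→q3, p7→q2.
The set {p2, p4} has only 1 neighbour ({q4}), so by Hall's theorem at most 6 of the 7 left vertices can be matched.
That matches 6 of the 7, leaving 1 unmatched; no matching can do better.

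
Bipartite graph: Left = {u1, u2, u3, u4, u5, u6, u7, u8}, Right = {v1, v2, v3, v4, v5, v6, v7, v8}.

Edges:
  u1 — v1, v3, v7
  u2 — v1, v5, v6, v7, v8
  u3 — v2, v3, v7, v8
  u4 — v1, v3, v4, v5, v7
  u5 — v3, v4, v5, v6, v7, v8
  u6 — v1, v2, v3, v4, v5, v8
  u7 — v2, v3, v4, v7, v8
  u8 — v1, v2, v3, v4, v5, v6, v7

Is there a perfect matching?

Yes

A valid assignment of size 8: u1→v1, u2→v5, u3→v7, u4→v4, u5→v6, u6→v8, u7→v2, u8→v3.
Every left vertex is matched, so this is a perfect matching.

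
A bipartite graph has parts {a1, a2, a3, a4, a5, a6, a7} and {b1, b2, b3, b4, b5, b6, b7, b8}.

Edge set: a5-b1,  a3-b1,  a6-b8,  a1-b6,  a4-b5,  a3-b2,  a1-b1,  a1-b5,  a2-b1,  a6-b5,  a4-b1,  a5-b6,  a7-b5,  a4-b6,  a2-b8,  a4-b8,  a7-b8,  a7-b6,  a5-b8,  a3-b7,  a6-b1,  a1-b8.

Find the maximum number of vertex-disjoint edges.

5

One maximum matching: a1-b5, a2-b1, a3-b7, a4-b6, a5-b8.
The set {a1, a2, a4, a5, a6, a7} has only 4 neighbours ({b1, b5, b6, b8}), so by Hall's theorem at most 5 of the 7 left vertices can be matched.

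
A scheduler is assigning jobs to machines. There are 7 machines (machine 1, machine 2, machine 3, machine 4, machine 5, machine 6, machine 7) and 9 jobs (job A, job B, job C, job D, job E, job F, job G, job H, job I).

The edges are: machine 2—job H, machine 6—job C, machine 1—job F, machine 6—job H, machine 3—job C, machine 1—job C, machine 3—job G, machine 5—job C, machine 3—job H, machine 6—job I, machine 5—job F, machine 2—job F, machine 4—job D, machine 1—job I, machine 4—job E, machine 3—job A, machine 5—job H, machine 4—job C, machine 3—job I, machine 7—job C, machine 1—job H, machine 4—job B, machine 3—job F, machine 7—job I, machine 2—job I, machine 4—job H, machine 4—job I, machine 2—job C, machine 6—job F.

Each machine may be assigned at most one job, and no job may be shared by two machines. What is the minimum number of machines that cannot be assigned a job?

1

For example, pair machine 1-job I, machine 2-job H, machine 3-job G, machine 4-job D, machine 5-job C, machine 6-job F.
The set {machine 1, machine 2, machine 5, machine 6, machine 7} has only 4 neighbours ({job C, job F, job H, job I}), so by Hall's theorem at most 6 of the 7 machines can be matched.
That matches 6 of the 7, leaving 1 unmatched; no matching can do better.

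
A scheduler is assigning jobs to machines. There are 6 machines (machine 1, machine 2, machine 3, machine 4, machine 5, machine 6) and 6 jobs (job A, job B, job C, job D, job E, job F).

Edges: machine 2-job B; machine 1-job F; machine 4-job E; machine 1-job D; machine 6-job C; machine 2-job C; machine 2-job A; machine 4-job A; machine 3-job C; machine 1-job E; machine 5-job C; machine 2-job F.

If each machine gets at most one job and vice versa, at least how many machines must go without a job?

One maximum matching: machine 1-job D, machine 2-job F, machine 3-job C, machine 4-job A.
The set {machine 3, machine 5, machine 6} has only 1 neighbour ({job C}), so by Hall's theorem at most 4 of the 6 machines can be matched.
That matches 4 of the 6, leaving 2 unmatched; no matching can do better.

2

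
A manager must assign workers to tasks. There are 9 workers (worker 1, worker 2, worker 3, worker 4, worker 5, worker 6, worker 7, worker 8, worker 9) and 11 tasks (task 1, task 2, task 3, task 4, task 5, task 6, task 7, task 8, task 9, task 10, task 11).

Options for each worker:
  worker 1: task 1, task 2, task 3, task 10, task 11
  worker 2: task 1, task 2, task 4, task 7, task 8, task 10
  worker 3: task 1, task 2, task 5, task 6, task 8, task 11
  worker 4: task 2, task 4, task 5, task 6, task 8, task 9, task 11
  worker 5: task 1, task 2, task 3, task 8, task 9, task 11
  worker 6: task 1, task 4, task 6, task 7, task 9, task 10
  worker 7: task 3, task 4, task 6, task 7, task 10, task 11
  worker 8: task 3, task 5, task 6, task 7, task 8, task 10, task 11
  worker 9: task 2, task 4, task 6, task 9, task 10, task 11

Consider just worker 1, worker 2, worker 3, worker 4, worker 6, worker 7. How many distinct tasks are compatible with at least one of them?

11

The union of neighbours of {worker 1, worker 2, worker 3, worker 4, worker 6, worker 7} is {task 1, task 2, task 3, task 4, task 5, task 6, task 7, task 8, task 9, task 10, task 11}, which has 11 elements.
Since |N(S)| = 11 ≥ |S| = 6, Hall's condition holds for this subset.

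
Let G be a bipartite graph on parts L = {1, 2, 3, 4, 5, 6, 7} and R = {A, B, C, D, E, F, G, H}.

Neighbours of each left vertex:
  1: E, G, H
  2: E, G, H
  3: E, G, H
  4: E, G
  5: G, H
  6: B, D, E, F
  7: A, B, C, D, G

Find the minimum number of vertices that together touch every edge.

5

{6, 7, E, G, H} is a vertex cover of size 5: every edge has an endpoint in this set.
No smaller cover exists because 1–H, 2–G, 3–E, 6–B, 7–A is a matching of size 5, and a cover must include an endpoint of each of these disjoint edges (König's theorem).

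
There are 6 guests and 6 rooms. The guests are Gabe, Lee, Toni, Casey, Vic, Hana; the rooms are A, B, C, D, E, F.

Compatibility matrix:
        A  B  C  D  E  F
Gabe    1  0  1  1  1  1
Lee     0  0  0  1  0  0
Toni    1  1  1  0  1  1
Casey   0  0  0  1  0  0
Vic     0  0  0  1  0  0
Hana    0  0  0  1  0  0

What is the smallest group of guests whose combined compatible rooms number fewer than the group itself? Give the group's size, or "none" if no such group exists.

Take S = {Lee, Casey}. Its neighbourhood is {D}, so |N(S)| = 1 < |S| = 2.
No single vertex violates Hall's condition since each has at least one neighbour, so 2 is the minimum.

2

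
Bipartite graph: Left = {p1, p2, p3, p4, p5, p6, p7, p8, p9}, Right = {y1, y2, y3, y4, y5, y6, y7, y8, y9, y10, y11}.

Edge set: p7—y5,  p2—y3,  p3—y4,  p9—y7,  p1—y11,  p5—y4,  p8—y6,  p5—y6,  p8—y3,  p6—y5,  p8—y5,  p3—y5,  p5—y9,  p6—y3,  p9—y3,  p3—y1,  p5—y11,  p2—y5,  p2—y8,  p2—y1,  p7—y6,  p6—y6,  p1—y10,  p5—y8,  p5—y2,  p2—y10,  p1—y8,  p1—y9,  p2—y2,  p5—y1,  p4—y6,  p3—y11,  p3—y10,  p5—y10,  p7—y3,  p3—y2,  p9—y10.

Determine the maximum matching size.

One maximum matching: p1–y8, p2–y1, p3–y4, p4–y6, p5–y11, p6–y5, p7–y3, p9–y10.
The set {p4, p6, p7, p8} has only 3 neighbours ({y3, y5, y6}), so by Hall's theorem at most 8 of the 9 left vertices can be matched.

8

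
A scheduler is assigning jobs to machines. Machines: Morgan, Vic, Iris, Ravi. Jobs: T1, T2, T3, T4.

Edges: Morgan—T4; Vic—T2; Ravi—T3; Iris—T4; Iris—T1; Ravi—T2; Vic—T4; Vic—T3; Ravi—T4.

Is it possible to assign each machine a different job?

One maximum matching: Morgan→T4, Vic→T3, Iris→T1, Ravi→T2.
Every machine is matched, so this is a perfect matching.

Yes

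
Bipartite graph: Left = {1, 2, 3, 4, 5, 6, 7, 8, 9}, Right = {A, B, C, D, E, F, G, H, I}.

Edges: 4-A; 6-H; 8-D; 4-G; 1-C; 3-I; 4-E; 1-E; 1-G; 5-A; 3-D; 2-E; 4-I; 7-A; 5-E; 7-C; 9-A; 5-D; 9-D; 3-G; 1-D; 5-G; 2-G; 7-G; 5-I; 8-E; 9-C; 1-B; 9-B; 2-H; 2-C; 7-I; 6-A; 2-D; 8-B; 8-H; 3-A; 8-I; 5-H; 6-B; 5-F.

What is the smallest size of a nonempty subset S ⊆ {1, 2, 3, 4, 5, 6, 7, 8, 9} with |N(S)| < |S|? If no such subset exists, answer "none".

A matching saturating every left vertex exists, for instance 1→G, 2→C, 3→D, 4→I, 5→F, 6→H, 7→A, 8→E, 9→B.
By Hall's marriage theorem, this means |N(S)| ≥ |S| for every subset S, so no violating subset exists.

none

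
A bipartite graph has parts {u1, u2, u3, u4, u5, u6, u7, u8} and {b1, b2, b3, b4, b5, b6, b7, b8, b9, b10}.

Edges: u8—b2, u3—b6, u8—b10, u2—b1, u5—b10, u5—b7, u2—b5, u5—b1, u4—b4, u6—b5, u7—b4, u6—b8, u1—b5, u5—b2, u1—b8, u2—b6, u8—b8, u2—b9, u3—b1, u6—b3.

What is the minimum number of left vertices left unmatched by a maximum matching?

1

A valid assignment of size 7: u1–b5, u2–b6, u3–b1, u4–b4, u5–b7, u6–b3, u8–b8.
The set {u4, u7} has only 1 neighbour ({b4}), so by Hall's theorem at most 7 of the 8 left vertices can be matched.
That matches 7 of the 8, leaving 1 unmatched; no matching can do better.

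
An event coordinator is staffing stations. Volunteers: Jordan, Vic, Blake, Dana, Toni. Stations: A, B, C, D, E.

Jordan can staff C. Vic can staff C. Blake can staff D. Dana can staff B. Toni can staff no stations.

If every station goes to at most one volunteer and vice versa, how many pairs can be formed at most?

3

For example, pair Jordan→C, Blake→D, Dana→B.
The set {Jordan, Vic, Toni} has only 1 neighbour ({C}), so by Hall's theorem at most 3 of the 5 volunteers can be matched.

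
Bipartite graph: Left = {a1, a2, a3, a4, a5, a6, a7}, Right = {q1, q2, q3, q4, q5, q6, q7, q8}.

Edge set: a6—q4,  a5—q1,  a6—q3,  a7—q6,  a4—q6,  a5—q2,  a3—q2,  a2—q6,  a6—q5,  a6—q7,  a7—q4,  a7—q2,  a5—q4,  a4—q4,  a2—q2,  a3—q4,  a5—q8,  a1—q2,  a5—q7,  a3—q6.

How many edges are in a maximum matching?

A valid assignment of size 5: a1–q2, a2–q6, a3–q4, a5–q1, a6–q7.
The set {a1, a2, a3, a4, a7} has only 3 neighbours ({q2, q4, q6}), so by Hall's theorem at most 5 of the 7 left vertices can be matched.

5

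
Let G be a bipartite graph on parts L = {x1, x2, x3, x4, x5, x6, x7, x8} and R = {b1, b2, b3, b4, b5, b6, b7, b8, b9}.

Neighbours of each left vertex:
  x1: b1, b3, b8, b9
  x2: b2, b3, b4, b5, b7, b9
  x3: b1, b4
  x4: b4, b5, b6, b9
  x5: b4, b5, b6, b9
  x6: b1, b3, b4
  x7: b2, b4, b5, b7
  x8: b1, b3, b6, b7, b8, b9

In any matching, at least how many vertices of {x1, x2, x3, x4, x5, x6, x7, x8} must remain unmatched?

One maximum matching: x1-b8, x2-b5, x3-b1, x4-b6, x5-b9, x6-b3, x7-b4, x8-b7.
All 8 left vertices are matched, so no larger matching exists.
That matches 8 of the 8, leaving 0 unmatched; no matching can do better.

0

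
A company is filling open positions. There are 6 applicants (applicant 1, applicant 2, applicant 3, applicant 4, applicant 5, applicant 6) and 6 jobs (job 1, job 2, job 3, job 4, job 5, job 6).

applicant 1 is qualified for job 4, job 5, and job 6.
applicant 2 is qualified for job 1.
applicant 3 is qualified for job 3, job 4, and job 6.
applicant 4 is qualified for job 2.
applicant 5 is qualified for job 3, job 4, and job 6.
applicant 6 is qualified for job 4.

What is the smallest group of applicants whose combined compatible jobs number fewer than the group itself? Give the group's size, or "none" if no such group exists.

A matching saturating every applicant exists, for instance applicant 1→job 5, applicant 2→job 1, applicant 3→job 6, applicant 4→job 2, applicant 5→job 3, applicant 6→job 4.
By Hall's marriage theorem, this means |N(S)| ≥ |S| for every subset S, so no violating subset exists.

none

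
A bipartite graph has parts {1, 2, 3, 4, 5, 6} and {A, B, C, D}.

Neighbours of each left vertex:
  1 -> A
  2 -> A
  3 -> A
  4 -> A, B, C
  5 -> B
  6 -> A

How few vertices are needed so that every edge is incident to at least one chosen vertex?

3

{4, 5, A} is a vertex cover of size 3: every edge has an endpoint in this set.
No smaller cover exists because 1–A, 4–C, 5–B is a matching of size 3, and a cover must include an endpoint of each of these disjoint edges (König's theorem).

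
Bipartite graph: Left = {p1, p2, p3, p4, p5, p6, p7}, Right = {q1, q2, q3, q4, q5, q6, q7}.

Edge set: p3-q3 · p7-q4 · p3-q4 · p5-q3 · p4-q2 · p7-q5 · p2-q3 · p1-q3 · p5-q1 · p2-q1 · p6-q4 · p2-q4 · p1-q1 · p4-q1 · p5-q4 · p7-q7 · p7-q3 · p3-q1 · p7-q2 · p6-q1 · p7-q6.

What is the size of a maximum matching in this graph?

5

One maximum matching: p1-q1, p2-q3, p3-q4, p4-q2, p7-q6.
The set {p1, p2, p3, p5, p6} has only 3 neighbours ({q1, q3, q4}), so by Hall's theorem at most 5 of the 7 left vertices can be matched.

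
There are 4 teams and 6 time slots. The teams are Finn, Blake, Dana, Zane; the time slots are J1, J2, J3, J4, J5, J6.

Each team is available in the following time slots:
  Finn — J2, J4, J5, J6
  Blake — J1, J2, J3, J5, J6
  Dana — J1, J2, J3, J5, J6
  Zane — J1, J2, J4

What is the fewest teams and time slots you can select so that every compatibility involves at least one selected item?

4

The 4 edges Finn–J5, Blake–J2, Dana–J6, Zane–J1 form a matching, so any vertex cover needs at least 4 vertices (one per matched edge).
Conversely {Finn, Blake, Dana, Zane} meets every edge and has exactly 4 vertices, so 4 is optimal.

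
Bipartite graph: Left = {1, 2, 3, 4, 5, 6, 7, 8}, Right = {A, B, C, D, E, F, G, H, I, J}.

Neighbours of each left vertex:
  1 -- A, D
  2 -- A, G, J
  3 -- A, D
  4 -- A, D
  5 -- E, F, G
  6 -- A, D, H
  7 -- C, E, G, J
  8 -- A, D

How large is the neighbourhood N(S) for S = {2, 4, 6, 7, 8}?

7

The union of neighbours of {2, 4, 6, 7, 8} is {A, C, D, E, G, H, J}, which has 7 elements.
Since |N(S)| = 7 ≥ |S| = 5, Hall's condition holds for this subset.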